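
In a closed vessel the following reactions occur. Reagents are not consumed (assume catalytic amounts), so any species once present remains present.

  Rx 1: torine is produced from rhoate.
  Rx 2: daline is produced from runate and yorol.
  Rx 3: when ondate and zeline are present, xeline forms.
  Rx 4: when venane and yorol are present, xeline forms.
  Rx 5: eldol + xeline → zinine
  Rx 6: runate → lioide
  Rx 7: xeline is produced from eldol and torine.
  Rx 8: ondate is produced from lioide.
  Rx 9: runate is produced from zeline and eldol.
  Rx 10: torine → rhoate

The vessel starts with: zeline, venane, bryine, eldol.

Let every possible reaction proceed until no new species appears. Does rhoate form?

rhoate would need torine (Rx 10), but torine never forms.

No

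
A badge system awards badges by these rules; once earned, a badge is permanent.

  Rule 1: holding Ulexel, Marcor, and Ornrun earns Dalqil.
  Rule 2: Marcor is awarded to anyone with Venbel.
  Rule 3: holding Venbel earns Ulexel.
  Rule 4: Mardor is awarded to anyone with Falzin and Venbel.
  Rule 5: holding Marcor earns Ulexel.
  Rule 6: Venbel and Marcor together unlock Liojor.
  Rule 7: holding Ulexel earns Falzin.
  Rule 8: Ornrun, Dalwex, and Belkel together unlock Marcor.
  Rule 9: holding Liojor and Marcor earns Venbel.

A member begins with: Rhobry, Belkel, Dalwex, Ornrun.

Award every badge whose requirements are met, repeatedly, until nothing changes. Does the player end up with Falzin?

Yes

With Ornrun, Dalwex, and Belkel, Marcor is earned (Rule 8).
With Marcor, Ulexel is earned (Rule 5).
With Ulexel, Falzin is earned (Rule 7).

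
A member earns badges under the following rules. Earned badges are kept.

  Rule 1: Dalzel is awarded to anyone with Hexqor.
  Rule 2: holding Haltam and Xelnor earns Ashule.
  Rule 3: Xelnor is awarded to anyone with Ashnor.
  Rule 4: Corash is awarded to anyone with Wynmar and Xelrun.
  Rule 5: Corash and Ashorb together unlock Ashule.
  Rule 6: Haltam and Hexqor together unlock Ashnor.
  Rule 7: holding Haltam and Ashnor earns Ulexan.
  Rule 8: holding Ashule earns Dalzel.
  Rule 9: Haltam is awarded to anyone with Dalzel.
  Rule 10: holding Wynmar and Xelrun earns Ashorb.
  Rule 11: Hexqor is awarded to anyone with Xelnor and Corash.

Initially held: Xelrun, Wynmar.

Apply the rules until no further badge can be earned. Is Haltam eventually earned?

With Wynmar and Xelrun, Corash is earned (Rule 4).
With Wynmar and Xelrun, Ashorb is earned (Rule 10).
With Corash and Ashorb, Ashule is earned (Rule 5).
With Ashule, Dalzel is earned (Rule 8).
With Dalzel, Haltam is earned (Rule 9).

Yes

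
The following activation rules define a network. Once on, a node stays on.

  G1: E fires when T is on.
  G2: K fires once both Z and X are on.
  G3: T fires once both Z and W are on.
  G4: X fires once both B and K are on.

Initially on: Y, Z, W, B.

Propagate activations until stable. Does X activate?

X would need B and K (G4), but K never turns on.

No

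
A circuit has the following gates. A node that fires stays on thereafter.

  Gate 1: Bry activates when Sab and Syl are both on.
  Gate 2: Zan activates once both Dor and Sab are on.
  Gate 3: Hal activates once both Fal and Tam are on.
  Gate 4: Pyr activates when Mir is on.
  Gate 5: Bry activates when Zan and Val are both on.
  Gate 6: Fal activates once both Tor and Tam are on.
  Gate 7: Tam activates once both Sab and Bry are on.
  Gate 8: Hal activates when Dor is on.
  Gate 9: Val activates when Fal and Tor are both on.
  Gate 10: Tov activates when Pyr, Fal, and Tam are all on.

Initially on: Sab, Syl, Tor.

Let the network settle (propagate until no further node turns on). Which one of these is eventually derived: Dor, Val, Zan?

Sab and Syl are on, so Bry activates (Gate 1).
Sab and Bry are on, so Tam activates (Gate 7).
Gate 6: Tor and Tam on → Fal on.
Fal and Tor are on, so Val activates (Gate 9).
Zan would need Dor and Sab (Gate 2), but Dor never turns on. No rule produces Dor, and it is not given.

Val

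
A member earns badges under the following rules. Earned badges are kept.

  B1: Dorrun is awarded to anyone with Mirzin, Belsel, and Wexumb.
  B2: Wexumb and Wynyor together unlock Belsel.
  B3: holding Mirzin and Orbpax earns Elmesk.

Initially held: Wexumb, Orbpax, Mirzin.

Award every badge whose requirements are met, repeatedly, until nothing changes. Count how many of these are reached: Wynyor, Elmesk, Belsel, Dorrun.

1

With Mirzin and Orbpax, Elmesk is earned (B3).
No rule produces Wynyor, and it is not given.
Elmesk: reached.
Belsel would need Wexumb and Wynyor (B2), but Wynyor is never earned.
Dorrun would need Mirzin, Belsel, and Wexumb (B1), but Belsel is never earned.
Reached: Elmesk — 1 of the 4.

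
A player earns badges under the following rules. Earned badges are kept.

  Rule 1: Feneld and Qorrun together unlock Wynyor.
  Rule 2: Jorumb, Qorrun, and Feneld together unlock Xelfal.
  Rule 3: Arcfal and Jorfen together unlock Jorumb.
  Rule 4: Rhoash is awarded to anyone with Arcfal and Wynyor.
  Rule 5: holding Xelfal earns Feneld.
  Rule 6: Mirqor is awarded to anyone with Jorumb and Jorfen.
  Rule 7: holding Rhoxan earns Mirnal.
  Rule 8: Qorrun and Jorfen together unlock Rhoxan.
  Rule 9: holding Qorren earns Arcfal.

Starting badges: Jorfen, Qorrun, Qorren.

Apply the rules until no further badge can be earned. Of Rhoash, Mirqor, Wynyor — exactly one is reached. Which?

Mirqor

With Qorren, Arcfal is earned (Rule 9).
With Arcfal and Jorfen, Jorumb is earned (Rule 3).
With Jorumb and Jorfen, Mirqor is earned (Rule 6).
Wynyor would need Feneld and Qorrun (Rule 1), but Feneld is never earned. Rhoash would need Arcfal and Wynyor (Rule 4), but Wynyor is never earned.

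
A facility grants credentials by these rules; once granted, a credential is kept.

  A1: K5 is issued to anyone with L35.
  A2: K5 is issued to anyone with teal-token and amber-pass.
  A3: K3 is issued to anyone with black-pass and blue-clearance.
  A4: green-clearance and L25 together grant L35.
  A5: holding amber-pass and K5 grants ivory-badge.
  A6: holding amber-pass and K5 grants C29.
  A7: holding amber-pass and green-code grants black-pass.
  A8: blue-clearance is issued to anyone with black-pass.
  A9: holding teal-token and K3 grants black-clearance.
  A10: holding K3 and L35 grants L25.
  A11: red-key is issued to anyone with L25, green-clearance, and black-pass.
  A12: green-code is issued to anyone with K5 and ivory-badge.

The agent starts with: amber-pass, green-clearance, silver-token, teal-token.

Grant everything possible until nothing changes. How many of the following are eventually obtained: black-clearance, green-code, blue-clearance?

3

Holding teal-token and amber-pass grants K5 (A2).
Holding amber-pass and K5 grants ivory-badge (A5).
Holding K5 and ivory-badge grants green-code (A12).
Holding amber-pass and green-code grants black-pass (A7).
Holding black-pass grants blue-clearance (A8).
Holding black-pass and blue-clearance grants K3 (A3).
Holding teal-token and K3 grants black-clearance (A9).
black-clearance: reached.
green-code: reached.
blue-clearance: reached.
All 3 are reached.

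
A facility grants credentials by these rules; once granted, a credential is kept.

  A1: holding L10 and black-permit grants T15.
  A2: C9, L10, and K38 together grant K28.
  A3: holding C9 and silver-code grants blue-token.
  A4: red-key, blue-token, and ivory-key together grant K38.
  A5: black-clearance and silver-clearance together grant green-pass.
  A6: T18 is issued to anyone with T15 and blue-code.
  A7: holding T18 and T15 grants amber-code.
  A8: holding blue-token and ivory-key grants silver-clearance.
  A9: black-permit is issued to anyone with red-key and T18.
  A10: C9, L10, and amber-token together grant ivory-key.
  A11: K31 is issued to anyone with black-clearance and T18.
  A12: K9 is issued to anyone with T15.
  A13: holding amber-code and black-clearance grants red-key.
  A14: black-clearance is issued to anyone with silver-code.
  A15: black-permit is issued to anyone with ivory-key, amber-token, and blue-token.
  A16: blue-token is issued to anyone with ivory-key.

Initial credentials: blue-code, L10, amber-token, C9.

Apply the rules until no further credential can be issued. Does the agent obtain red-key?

No

red-key would need amber-code and black-clearance (A13), but black-clearance is never granted.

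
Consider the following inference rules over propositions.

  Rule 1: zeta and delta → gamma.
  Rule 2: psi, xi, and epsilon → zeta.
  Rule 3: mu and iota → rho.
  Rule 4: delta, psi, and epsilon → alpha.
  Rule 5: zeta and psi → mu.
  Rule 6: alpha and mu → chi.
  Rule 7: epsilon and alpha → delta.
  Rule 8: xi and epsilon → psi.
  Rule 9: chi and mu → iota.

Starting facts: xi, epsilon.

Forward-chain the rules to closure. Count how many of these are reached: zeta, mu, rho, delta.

2

From xi and epsilon, Rule 8 gives psi.
From psi, xi, and epsilon, Rule 2 gives zeta.
zeta and psi hold, so mu follows (Rule 5).
zeta: reached.
mu: reached.
rho would need mu and iota (Rule 3), but iota is never established.
delta would need epsilon and alpha (Rule 7), but alpha is never established.
Reached: zeta and mu — 2 of the 4.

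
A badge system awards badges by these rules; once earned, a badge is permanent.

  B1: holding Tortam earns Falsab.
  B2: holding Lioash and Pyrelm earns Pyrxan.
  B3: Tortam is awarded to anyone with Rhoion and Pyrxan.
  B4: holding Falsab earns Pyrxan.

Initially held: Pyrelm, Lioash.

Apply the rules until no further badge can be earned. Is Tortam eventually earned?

Tortam would need Rhoion and Pyrxan (B3), but Rhoion is never earned.

No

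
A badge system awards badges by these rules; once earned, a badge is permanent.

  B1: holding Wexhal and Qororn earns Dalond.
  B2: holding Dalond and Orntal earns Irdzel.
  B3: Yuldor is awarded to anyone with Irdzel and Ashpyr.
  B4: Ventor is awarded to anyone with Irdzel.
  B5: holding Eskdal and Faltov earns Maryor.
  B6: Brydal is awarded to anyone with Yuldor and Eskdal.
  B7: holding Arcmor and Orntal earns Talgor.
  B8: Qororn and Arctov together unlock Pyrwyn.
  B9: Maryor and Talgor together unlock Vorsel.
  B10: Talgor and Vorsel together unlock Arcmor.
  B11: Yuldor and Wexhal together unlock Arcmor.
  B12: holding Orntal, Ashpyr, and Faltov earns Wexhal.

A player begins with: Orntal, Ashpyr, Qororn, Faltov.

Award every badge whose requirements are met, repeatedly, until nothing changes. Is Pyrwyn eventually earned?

No

Pyrwyn would need Qororn and Arctov (B8), but Arctov is never earned.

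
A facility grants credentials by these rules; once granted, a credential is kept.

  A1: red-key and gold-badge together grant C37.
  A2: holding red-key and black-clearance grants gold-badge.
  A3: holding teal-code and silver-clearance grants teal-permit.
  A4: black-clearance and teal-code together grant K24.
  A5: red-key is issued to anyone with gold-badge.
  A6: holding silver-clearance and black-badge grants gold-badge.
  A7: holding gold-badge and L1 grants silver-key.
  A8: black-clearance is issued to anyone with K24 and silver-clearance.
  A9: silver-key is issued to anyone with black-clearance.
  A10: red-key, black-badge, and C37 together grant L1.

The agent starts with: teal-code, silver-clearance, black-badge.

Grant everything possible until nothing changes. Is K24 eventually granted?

No

K24 would need black-clearance and teal-code (A4), but black-clearance is never granted.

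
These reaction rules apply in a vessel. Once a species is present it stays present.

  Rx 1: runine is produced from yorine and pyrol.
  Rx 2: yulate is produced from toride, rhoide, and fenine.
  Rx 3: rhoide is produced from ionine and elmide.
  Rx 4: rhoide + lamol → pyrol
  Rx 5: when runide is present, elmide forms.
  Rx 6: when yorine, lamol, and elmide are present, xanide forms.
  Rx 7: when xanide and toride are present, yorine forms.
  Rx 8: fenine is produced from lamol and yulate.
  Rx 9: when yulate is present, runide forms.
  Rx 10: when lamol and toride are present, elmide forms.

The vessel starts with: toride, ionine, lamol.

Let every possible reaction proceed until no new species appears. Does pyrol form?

lamol and toride present → elmide forms (Rx 10).
ionine and elmide present → rhoide forms (Rx 3).
rhoide and lamol present → pyrol forms (Rx 4).

Yes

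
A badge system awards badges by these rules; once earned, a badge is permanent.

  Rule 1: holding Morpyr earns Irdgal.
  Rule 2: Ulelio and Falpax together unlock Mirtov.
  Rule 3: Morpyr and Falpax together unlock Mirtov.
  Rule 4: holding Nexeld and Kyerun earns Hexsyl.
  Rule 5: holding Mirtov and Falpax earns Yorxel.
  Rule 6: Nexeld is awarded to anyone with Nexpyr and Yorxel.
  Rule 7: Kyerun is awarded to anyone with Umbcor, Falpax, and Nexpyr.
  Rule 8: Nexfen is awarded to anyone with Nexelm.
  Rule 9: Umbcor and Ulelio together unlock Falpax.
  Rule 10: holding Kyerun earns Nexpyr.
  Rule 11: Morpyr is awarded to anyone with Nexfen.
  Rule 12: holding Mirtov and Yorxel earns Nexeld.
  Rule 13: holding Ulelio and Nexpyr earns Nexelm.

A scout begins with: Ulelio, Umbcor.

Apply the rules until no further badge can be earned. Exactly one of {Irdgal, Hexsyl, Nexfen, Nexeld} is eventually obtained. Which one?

With Umbcor and Ulelio, Falpax is earned (Rule 9).
With Ulelio and Falpax, Mirtov is earned (Rule 2).
With Mirtov and Falpax, Yorxel is earned (Rule 5).
With Mirtov and Yorxel, Nexeld is earned (Rule 12).
Irdgal would need Morpyr (Rule 1), but Morpyr is never earned. Hexsyl would need Nexeld and Kyerun (Rule 4), but Kyerun is never earned. Nexfen would need Nexelm (Rule 8), but Nexelm is never earned.

Nexeld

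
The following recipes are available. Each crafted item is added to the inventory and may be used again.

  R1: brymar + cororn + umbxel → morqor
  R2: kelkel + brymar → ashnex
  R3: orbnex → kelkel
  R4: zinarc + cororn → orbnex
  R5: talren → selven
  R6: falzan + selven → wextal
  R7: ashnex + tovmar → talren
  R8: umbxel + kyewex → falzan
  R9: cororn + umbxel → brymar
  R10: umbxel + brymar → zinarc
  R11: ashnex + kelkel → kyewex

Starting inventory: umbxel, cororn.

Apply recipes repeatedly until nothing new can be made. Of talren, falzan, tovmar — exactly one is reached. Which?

falzan

cororn + umbxel → brymar (R9).
umbxel + brymar → zinarc (R10).
Using R4, zinarc and cororn make orbnex.
orbnex → kelkel (R3).
Using R2, kelkel and brymar make ashnex.
ashnex + kelkel → kyewex (R11).
umbxel + kyewex → falzan (R8).
talren would need ashnex and tovmar (R7), but tovmar is never obtained. No rule produces tovmar, and it is not given.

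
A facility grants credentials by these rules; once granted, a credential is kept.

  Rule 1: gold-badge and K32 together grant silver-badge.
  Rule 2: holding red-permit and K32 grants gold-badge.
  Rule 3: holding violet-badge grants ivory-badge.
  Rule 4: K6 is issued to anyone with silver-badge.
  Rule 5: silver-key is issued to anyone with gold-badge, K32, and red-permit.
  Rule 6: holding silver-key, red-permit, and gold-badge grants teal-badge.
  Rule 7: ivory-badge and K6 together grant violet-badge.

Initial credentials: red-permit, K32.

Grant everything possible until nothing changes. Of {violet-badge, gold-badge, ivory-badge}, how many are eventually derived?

Holding red-permit and K32 grants gold-badge (Rule 2).
violet-badge would need ivory-badge and K6 (Rule 7), but ivory-badge is never granted.
gold-badge: reached.
ivory-badge would need violet-badge (Rule 3), but violet-badge is never granted.
Reached: gold-badge — 1 of the 3.

1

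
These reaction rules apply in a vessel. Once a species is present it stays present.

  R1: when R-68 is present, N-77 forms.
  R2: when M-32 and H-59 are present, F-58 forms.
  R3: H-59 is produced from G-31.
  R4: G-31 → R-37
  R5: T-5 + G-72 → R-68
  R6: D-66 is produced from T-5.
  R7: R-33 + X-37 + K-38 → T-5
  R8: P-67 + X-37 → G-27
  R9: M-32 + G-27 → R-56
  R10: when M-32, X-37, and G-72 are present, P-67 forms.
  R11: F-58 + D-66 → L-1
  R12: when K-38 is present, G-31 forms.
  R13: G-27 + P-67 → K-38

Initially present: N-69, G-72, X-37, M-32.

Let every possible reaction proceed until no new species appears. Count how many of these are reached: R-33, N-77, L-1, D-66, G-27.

1

M-32, X-37, and G-72 present → P-67 forms (R10).
P-67 and X-37 present → G-27 forms (R8).
No rule produces R-33, and it is not given.
N-77 would need R-68 (R1), but R-68 never forms.
L-1 would need F-58 and D-66 (R11), but D-66 never forms.
D-66 would need T-5 (R6), but T-5 never forms.
G-27: reached.
Reached: G-27 — 1 of the 5.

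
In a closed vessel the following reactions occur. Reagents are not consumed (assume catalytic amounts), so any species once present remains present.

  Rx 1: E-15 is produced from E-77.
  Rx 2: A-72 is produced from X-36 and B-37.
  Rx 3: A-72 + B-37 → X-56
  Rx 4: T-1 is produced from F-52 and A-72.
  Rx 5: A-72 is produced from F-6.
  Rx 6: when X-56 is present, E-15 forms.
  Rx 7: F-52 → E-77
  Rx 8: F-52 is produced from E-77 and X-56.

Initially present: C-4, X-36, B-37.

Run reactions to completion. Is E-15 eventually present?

Yes

X-36 and B-37 present → A-72 forms (Rx 2).
A-72 and B-37 present → X-56 forms (Rx 3).
X-56 present → E-15 forms (Rx 6).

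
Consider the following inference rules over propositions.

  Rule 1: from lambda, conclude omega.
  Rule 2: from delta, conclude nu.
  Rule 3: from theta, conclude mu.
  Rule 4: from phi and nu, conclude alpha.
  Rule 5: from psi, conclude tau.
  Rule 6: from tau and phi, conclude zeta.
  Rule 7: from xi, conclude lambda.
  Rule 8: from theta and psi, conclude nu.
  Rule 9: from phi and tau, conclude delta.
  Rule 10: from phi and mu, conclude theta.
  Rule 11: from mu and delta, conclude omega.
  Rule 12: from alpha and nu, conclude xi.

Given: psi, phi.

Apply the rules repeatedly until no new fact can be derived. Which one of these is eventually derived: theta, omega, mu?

psi holds, so tau follows (Rule 5).
From phi and tau, Rule 9 gives delta.
From delta, Rule 2 gives nu.
phi and nu hold, so alpha follows (Rule 4).
From alpha and nu, Rule 12 gives xi.
xi holds, so lambda follows (Rule 7).
From lambda, Rule 1 gives omega.
mu would need theta (Rule 3), but theta is never established. theta would need phi and mu (Rule 10), but mu is never established.

omega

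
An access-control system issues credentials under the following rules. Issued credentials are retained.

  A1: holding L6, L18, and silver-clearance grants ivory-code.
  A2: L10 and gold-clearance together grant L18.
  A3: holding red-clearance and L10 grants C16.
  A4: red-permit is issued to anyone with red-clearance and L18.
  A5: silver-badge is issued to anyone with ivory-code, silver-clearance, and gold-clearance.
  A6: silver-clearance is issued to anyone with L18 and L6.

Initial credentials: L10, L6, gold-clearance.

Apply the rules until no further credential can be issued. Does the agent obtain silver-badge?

Yes

Holding L10 and gold-clearance grants L18 (A2).
Holding L18 and L6 grants silver-clearance (A6).
Holding L6, L18, and silver-clearance grants ivory-code (A1).
Holding ivory-code, silver-clearance, and gold-clearance grants silver-badge (A5).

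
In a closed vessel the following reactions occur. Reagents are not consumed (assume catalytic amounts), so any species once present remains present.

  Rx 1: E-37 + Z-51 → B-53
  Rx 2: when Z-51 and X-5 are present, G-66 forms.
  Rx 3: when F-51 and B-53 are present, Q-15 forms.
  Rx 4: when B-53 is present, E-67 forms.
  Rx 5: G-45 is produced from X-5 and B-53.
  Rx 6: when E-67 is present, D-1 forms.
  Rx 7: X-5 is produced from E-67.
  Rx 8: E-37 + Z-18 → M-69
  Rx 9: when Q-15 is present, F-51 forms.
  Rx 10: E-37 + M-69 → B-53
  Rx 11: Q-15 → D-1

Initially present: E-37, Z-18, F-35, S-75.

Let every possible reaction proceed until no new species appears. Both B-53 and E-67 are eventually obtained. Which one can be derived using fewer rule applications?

B-53

B-53: E-37 and Z-18 present → M-69 forms (Rx 8). E-37 and M-69 present → B-53 forms (Rx 10). [2 rule applications]
E-67: E-37 and Z-18 present → M-69 forms (Rx 8). E-37 and M-69 present → B-53 forms (Rx 10). B-53 present → E-67 forms (Rx 4). [3 rule applications]
B-53 needs fewer.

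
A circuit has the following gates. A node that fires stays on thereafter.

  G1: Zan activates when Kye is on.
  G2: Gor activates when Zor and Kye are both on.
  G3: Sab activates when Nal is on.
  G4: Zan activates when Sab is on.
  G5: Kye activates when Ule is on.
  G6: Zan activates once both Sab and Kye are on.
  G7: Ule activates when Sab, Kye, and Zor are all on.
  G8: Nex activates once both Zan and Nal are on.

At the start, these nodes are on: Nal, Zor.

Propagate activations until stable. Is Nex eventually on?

Yes

G3: Nal on → Sab on.
Sab is on, so Zan activates (G4).
Zan and Nal are on, so Nex activates (G8).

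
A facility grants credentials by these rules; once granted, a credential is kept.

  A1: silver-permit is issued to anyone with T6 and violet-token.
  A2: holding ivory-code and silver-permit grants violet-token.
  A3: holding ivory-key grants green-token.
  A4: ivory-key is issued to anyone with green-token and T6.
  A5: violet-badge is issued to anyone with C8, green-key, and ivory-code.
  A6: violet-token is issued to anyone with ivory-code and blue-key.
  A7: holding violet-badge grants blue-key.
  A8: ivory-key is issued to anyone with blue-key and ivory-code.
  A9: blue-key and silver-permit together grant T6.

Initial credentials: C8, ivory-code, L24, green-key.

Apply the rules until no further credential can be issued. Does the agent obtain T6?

T6 would need blue-key and silver-permit (A9), but silver-permit is never granted.

No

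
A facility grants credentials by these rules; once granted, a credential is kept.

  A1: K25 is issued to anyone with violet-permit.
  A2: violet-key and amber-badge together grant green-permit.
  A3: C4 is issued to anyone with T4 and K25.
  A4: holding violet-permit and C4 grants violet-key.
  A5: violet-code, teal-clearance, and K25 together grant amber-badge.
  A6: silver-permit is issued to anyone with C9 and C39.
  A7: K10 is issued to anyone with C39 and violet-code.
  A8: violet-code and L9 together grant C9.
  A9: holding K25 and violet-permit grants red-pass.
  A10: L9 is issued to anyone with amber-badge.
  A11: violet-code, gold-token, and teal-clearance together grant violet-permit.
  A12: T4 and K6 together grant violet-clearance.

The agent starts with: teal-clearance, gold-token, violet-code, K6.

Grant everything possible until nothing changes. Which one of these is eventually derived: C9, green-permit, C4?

Holding violet-code, gold-token, and teal-clearance grants violet-permit (A11).
Holding violet-permit grants K25 (A1).
Holding violet-code, teal-clearance, and K25 grants amber-badge (A5).
Holding amber-badge grants L9 (A10).
Holding violet-code and L9 grants C9 (A8).
C4 would need T4 and K25 (A3), but T4 is never granted. green-permit would need violet-key and amber-badge (A2), but violet-key is never granted.

C9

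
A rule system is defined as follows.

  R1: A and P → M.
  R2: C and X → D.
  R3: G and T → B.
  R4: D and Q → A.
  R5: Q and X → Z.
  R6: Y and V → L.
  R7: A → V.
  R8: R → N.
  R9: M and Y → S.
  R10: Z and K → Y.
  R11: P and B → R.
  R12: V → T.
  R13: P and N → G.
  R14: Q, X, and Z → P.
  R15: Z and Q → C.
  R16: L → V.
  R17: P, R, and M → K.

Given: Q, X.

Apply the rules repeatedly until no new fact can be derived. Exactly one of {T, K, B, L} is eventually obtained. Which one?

T

From Q and X, R5 gives Z.
From Z and Q, R15 gives C.
From C and X, R2 gives D.
D and Q hold, so A follows (R4).
From A, R7 gives V.
V holds, so T follows (R12).
K would need P, R, and M (R17), but R is never established. L would need Y and V (R6), but Y is never established. B would need G and T (R3), but G is never established.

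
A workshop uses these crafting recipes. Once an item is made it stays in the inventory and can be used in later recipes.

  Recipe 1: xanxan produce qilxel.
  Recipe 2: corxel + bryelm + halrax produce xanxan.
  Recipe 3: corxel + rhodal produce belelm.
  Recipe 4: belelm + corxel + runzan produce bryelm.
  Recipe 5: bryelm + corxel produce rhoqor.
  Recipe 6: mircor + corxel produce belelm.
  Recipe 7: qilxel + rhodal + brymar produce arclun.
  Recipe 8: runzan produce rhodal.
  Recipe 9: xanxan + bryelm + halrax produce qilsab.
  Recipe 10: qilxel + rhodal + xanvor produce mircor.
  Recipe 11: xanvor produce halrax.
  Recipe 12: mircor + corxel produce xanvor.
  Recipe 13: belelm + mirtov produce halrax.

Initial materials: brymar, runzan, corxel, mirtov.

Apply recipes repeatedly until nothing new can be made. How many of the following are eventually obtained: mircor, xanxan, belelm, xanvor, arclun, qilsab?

4

runzan → rhodal (Recipe 8).
corxel + rhodal → belelm (Recipe 3).
Using Recipe 4, belelm, corxel, and runzan make bryelm.
Using Recipe 13, belelm and mirtov make halrax.
corxel + bryelm + halrax → xanxan (Recipe 2).
Using Recipe 9, xanxan, bryelm, and halrax make qilsab.
Using Recipe 1, xanxan makes qilxel.
qilxel + rhodal + brymar → arclun (Recipe 7).
mircor would need qilxel, rhodal, and xanvor (Recipe 10), but xanvor is never obtained.
xanxan: reached.
belelm: reached.
xanvor would need mircor and corxel (Recipe 12), but mircor is never obtained.
arclun: reached.
qilsab: reached.
Reached: xanxan, belelm, arclun, and qilsab — 4 of the 6.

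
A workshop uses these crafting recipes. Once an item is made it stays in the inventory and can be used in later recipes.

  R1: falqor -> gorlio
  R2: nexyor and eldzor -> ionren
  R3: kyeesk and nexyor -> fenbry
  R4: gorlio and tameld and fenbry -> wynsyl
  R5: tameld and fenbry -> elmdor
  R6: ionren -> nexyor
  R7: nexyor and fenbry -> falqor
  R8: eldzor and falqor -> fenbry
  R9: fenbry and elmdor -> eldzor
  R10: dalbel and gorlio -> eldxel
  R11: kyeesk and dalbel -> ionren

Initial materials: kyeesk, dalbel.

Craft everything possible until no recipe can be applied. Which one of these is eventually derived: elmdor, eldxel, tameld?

eldxel

Using R11, kyeesk and dalbel make ionren.
Using R6, ionren makes nexyor.
Using R3, kyeesk and nexyor make fenbry.
Using R7, nexyor and fenbry make falqor.
Using R1, falqor makes gorlio.
dalbel and gorlio -> eldxel (R10).
No rule produces tameld, and it is not given. elmdor would need tameld and fenbry (R5), but tameld is never obtained.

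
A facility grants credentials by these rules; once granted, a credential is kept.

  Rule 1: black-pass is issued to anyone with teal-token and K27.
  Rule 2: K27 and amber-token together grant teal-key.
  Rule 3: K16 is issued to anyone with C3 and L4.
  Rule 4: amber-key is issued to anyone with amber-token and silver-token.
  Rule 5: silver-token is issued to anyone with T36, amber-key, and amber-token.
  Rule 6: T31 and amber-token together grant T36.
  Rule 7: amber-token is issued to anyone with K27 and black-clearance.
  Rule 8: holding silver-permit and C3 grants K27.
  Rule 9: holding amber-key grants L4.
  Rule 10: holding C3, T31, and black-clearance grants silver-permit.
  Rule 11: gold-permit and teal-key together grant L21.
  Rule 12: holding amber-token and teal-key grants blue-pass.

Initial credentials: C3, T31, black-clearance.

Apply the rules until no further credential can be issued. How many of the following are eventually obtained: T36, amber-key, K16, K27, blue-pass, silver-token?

Holding C3, T31, and black-clearance grants silver-permit (Rule 10).
Holding silver-permit and C3 grants K27 (Rule 8).
Holding K27 and black-clearance grants amber-token (Rule 7).
Holding K27 and amber-token grants teal-key (Rule 2).
Holding T31 and amber-token grants T36 (Rule 6).
Holding amber-token and teal-key grants blue-pass (Rule 12).
T36: reached.
amber-key would need amber-token and silver-token (Rule 4), but silver-token is never granted.
K16 would need C3 and L4 (Rule 3), but L4 is never granted.
K27: reached.
blue-pass: reached.
silver-token would need T36, amber-key, and amber-token (Rule 5), but amber-key is never granted.
Reached: T36, K27, and blue-pass — 3 of the 6.

3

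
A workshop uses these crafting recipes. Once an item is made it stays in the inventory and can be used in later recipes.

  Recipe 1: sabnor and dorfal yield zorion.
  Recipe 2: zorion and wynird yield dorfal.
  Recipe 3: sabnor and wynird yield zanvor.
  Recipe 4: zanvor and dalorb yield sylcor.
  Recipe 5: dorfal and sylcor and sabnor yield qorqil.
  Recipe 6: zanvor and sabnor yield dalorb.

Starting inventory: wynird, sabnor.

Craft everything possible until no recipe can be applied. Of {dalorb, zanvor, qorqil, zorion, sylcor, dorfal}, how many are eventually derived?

Using Recipe 3, sabnor and wynird make zanvor.
zanvor and sabnor → dalorb (Recipe 6).
zanvor and dalorb → sylcor (Recipe 4).
dalorb: reached.
zanvor: reached.
qorqil would need dorfal, sylcor, and sabnor (Recipe 5), but dorfal is never obtained.
zorion would need sabnor and dorfal (Recipe 1), but dorfal is never obtained.
sylcor: reached.
dorfal would need zorion and wynird (Recipe 2), but zorion is never obtained.
Reached: dalorb, zanvor, and sylcor — 3 of the 6.

3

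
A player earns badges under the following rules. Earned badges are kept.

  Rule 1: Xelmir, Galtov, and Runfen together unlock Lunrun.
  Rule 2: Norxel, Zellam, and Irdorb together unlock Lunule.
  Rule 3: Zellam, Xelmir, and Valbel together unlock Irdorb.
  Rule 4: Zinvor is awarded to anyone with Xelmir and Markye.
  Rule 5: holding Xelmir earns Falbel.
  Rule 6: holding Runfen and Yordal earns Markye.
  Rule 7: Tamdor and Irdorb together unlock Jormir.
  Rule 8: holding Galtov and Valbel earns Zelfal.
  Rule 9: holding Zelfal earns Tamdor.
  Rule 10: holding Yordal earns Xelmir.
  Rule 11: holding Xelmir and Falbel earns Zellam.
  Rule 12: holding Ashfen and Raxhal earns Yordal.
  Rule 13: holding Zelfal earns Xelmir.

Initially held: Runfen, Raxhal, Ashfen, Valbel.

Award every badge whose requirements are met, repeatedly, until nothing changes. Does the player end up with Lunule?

Lunule would need Norxel, Zellam, and Irdorb (Rule 2), but Norxel is never earned.

No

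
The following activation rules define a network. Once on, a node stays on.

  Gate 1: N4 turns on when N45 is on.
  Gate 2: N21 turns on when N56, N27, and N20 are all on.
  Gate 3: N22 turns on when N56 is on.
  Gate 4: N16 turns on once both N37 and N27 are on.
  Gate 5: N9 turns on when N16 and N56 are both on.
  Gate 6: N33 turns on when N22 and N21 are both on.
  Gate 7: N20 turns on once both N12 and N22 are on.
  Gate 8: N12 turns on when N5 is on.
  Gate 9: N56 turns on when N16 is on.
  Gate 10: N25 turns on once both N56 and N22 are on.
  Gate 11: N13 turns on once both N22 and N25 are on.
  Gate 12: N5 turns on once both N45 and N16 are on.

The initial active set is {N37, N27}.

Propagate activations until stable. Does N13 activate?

Gate 4: N37 and N27 on → N16 on.
Gate 9: N16 on → N56 on.
Gate 3: N56 on → N22 on.
N56 and N22 are on, so N25 turns on (Gate 10).
Gate 11: N22 and N25 on → N13 on.

Yes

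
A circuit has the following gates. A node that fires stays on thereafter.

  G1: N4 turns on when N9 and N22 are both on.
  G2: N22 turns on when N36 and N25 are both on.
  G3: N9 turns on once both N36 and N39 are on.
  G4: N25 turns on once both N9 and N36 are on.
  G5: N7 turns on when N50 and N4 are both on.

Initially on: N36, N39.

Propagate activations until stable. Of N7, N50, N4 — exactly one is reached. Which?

N4

N36 and N39 are on, so N9 turns on (G3).
N9 and N36 are on, so N25 turns on (G4).
G2: N36 and N25 on → N22 on.
G1: N9 and N22 on → N4 on.
N7 would need N50 and N4 (G5), but N50 never turns on. No rule produces N50, and it is not given.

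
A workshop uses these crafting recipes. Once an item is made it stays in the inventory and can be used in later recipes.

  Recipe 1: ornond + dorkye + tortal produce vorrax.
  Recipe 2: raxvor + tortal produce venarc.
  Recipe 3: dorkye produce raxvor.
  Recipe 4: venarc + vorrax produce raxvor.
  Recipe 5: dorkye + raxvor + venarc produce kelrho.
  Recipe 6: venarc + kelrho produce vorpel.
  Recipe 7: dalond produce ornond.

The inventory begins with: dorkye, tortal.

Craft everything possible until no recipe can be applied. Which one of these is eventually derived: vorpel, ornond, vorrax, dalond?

vorpel

Using Recipe 3, dorkye makes raxvor.
raxvor + tortal → venarc (Recipe 2).
dorkye + raxvor + venarc → kelrho (Recipe 5).
venarc + kelrho → vorpel (Recipe 6).
ornond would need dalond (Recipe 7), but dalond is never obtained. vorrax would need ornond, dorkye, and tortal (Recipe 1), but ornond is never obtained. No rule produces dalond, and it is not given.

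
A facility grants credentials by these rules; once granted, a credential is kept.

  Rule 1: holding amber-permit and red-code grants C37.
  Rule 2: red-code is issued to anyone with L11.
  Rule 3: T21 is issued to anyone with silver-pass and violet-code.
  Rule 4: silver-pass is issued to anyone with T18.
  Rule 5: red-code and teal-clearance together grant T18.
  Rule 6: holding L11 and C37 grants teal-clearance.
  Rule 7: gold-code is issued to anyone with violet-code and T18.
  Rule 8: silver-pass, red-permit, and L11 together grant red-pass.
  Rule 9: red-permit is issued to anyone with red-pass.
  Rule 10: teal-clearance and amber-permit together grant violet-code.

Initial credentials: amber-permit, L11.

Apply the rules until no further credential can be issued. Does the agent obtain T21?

Holding L11 grants red-code (Rule 2).
Holding amber-permit and red-code grants C37 (Rule 1).
Holding L11 and C37 grants teal-clearance (Rule 6).
Holding teal-clearance and amber-permit grants violet-code (Rule 10).
Holding red-code and teal-clearance grants T18 (Rule 5).
Holding T18 grants silver-pass (Rule 4).
Holding silver-pass and violet-code grants T21 (Rule 3).

Yes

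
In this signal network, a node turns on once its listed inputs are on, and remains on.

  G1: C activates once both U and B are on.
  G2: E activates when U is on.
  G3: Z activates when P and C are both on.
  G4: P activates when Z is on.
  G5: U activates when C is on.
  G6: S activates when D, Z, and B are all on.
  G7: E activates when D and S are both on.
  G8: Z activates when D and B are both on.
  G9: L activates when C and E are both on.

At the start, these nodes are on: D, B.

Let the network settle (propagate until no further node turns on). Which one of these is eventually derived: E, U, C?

E

G8: D and B on → Z on.
D, Z, and B are on, so S activates (G6).
D and S are on, so E activates (G7).
C would need U and B (G1), but U never turns on. U would need C (G5), but C never turns on.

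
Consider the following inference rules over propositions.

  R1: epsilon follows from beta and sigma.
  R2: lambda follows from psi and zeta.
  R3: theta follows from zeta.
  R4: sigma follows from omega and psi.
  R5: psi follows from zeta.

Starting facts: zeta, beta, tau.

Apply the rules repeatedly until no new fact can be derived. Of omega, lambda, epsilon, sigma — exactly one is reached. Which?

From zeta, R5 gives psi.
psi and zeta hold, so lambda follows (R2).
sigma would need omega and psi (R4), but omega is never established. epsilon would need beta and sigma (R1), but sigma is never established. No rule produces omega, and it is not given.

lambda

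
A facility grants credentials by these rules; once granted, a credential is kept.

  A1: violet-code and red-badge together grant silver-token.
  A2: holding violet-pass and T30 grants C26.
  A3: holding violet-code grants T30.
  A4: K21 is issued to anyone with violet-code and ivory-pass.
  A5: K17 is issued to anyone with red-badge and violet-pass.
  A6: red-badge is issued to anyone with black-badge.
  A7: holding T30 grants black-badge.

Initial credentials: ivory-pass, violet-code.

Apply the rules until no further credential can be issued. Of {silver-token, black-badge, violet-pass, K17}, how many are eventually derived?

2

Holding violet-code grants T30 (A3).
Holding T30 grants black-badge (A7).
Holding black-badge grants red-badge (A6).
Holding violet-code and red-badge grants silver-token (A1).
silver-token: reached.
black-badge: reached.
No rule produces violet-pass, and it is not given.
K17 would need red-badge and violet-pass (A5), but violet-pass is never granted.
Reached: silver-token and black-badge — 2 of the 4.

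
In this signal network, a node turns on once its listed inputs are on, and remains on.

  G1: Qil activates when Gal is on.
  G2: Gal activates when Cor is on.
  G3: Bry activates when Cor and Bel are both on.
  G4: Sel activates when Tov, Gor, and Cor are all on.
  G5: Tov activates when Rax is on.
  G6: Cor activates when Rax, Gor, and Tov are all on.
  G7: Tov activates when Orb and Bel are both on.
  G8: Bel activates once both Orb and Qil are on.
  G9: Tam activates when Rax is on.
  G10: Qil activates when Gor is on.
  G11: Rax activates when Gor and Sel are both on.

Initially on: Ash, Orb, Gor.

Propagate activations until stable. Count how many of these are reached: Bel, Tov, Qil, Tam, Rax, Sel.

3

Gor is on, so Qil activates (G10).
G8: Orb and Qil on → Bel on.
Orb and Bel are on, so Tov activates (G7).
Bel: reached.
Tov: reached.
Qil: reached.
Tam would need Rax (G9), but Rax never turns on.
Rax would need Gor and Sel (G11), but Sel never turns on.
Sel would need Tov, Gor, and Cor (G4), but Cor never turns on.
Reached: Bel, Tov, and Qil — 3 of the 6.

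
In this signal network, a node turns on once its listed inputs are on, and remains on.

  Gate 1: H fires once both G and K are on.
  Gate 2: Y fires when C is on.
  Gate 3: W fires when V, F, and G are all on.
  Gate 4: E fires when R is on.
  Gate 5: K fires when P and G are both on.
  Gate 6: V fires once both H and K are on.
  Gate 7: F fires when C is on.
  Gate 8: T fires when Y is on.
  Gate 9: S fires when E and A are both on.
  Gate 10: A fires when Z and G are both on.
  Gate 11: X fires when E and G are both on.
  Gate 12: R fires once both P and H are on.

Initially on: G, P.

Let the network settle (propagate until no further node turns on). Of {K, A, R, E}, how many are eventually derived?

3

P and G are on, so K fires (Gate 5).
Gate 1: G and K on → H on.
Gate 12: P and H on → R on.
Gate 4: R on → E on.
K: reached.
A would need Z and G (Gate 10), but Z never turns on.
R: reached.
E: reached.
Reached: K, R, and E — 3 of the 4.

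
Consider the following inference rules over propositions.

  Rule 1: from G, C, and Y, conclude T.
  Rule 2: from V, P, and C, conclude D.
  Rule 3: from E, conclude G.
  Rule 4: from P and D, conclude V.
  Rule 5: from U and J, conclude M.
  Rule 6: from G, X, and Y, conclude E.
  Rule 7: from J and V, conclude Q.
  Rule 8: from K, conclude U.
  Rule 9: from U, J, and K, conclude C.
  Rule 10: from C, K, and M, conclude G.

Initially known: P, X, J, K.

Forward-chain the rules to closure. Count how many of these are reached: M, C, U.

3

From K, Rule 8 gives U.
U, J, and K hold, so C follows (Rule 9).
U and J hold, so M follows (Rule 5).
M: reached.
C: reached.
U: reached.
All 3 are reached.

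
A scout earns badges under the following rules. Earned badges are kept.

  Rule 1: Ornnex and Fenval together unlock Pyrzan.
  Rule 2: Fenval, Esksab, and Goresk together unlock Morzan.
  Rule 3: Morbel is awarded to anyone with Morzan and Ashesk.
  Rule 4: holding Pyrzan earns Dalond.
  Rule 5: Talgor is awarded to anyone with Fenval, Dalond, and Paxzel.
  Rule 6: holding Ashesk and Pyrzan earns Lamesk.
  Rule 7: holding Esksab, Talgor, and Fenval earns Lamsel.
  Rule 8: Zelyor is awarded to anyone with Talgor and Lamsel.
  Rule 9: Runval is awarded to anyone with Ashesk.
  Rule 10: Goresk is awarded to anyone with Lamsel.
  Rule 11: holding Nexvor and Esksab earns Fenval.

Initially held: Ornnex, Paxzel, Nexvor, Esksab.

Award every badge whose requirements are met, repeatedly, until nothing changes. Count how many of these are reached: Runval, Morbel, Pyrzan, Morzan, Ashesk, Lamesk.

With Nexvor and Esksab, Fenval is earned (Rule 11).
With Ornnex and Fenval, Pyrzan is earned (Rule 1).
With Pyrzan, Dalond is earned (Rule 4).
With Fenval, Dalond, and Paxzel, Talgor is earned (Rule 5).
With Esksab, Talgor, and Fenval, Lamsel is earned (Rule 7).
With Lamsel, Goresk is earned (Rule 10).
With Fenval, Esksab, and Goresk, Morzan is earned (Rule 2).
Runval would need Ashesk (Rule 9), but Ashesk is never earned.
Morbel would need Morzan and Ashesk (Rule 3), but Ashesk is never earned.
Pyrzan: reached.
Morzan: reached.
No rule produces Ashesk, and it is not given.
Lamesk would need Ashesk and Pyrzan (Rule 6), but Ashesk is never earned.
Reached: Pyrzan and Morzan — 2 of the 6.

2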